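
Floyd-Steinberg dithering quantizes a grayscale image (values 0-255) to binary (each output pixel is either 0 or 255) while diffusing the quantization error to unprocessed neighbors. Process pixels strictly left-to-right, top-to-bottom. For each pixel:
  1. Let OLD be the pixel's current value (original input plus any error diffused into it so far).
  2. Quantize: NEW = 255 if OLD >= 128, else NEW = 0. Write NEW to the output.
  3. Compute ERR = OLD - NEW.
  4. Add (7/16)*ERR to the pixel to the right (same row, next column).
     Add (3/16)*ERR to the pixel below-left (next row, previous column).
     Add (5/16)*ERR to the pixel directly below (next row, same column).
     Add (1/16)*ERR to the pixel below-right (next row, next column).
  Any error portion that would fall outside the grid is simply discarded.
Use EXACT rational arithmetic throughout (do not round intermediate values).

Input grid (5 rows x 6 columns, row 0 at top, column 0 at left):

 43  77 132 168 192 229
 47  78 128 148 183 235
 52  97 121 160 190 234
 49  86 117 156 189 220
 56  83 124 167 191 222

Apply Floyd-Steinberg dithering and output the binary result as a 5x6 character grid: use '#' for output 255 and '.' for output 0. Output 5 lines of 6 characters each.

(0,0): OLD=43 → NEW=0, ERR=43
(0,1): OLD=1533/16 → NEW=0, ERR=1533/16
(0,2): OLD=44523/256 → NEW=255, ERR=-20757/256
(0,3): OLD=542829/4096 → NEW=255, ERR=-501651/4096
(0,4): OLD=9071355/65536 → NEW=255, ERR=-7640325/65536
(0,5): OLD=186641629/1048576 → NEW=255, ERR=-80745251/1048576
(1,0): OLD=20071/256 → NEW=0, ERR=20071/256
(1,1): OLD=265681/2048 → NEW=255, ERR=-256559/2048
(1,2): OLD=2023717/65536 → NEW=0, ERR=2023717/65536
(1,3): OLD=25247105/262144 → NEW=0, ERR=25247105/262144
(1,4): OLD=2795265059/16777216 → NEW=255, ERR=-1482925021/16777216
(1,5): OLD=44286313733/268435456 → NEW=255, ERR=-24164727547/268435456
(2,0): OLD=1737099/32768 → NEW=0, ERR=1737099/32768
(2,1): OLD=96191145/1048576 → NEW=0, ERR=96191145/1048576
(2,2): OLD=3036885563/16777216 → NEW=255, ERR=-1241304517/16777216
(2,3): OLD=19204455715/134217728 → NEW=255, ERR=-15021064925/134217728
(2,4): OLD=440473728489/4294967296 → NEW=0, ERR=440473728489/4294967296
(2,5): OLD=16850866646511/68719476736 → NEW=255, ERR=-672599921169/68719476736
(3,0): OLD=1388592859/16777216 → NEW=0, ERR=1388592859/16777216
(3,1): OLD=18833185983/134217728 → NEW=255, ERR=-15392334657/134217728
(3,2): OLD=30553167661/1073741824 → NEW=0, ERR=30553167661/1073741824
(3,3): OLD=10176003906439/68719476736 → NEW=255, ERR=-7347462661241/68719476736
(3,4): OLD=90952386147495/549755813888 → NEW=255, ERR=-49235346393945/549755813888
(3,5): OLD=1619969680527977/8796093022208 → NEW=255, ERR=-623034040135063/8796093022208
(4,0): OLD=129625794677/2147483648 → NEW=0, ERR=129625794677/2147483648
(4,1): OLD=2888910966641/34359738368 → NEW=0, ERR=2888910966641/34359738368
(4,2): OLD=156637945700611/1099511627776 → NEW=255, ERR=-123737519382269/1099511627776
(4,3): OLD=1219809786163503/17592186044416 → NEW=0, ERR=1219809786163503/17592186044416
(4,4): OLD=48803578949760543/281474976710656 → NEW=255, ERR=-22972540111456737/281474976710656
(4,5): OLD=714097392720743033/4503599627370496 → NEW=255, ERR=-434320512258733447/4503599627370496
Row 0: ..####
Row 1: .#..##
Row 2: ..##.#
Row 3: .#.###
Row 4: ..#.##

Answer: ..####
.#..##
..##.#
.#.###
..#.##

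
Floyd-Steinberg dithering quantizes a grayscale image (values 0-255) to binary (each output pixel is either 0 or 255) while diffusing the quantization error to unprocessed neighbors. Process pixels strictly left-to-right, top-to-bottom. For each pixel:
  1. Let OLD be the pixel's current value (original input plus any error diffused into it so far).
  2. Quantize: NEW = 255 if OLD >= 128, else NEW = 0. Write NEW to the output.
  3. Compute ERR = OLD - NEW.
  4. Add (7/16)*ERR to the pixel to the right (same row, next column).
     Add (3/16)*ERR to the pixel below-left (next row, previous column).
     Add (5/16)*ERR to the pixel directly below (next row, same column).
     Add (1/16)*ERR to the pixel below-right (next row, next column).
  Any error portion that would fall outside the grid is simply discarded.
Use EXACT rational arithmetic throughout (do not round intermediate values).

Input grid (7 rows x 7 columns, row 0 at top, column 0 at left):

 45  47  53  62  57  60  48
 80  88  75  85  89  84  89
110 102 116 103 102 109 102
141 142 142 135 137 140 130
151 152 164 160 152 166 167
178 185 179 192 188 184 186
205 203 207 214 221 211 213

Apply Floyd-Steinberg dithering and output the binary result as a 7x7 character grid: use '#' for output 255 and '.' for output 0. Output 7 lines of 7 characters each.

(0,0): OLD=45 → NEW=0, ERR=45
(0,1): OLD=1067/16 → NEW=0, ERR=1067/16
(0,2): OLD=21037/256 → NEW=0, ERR=21037/256
(0,3): OLD=401211/4096 → NEW=0, ERR=401211/4096
(0,4): OLD=6544029/65536 → NEW=0, ERR=6544029/65536
(0,5): OLD=108722763/1048576 → NEW=0, ERR=108722763/1048576
(0,6): OLD=1566365709/16777216 → NEW=0, ERR=1566365709/16777216
(1,0): OLD=27281/256 → NEW=0, ERR=27281/256
(1,1): OLD=355703/2048 → NEW=255, ERR=-166537/2048
(1,2): OLD=5743427/65536 → NEW=0, ERR=5743427/65536
(1,3): OLD=46611847/262144 → NEW=255, ERR=-20234873/262144
(1,4): OLD=1878996405/16777216 → NEW=0, ERR=1878996405/16777216
(1,5): OLD=25386871365/134217728 → NEW=255, ERR=-8838649275/134217728
(1,6): OLD=205826641771/2147483648 → NEW=0, ERR=205826641771/2147483648
(2,0): OLD=4196109/32768 → NEW=255, ERR=-4159731/32768
(2,1): OLD=46286815/1048576 → NEW=0, ERR=46286815/1048576
(2,2): OLD=2401553501/16777216 → NEW=255, ERR=-1876636579/16777216
(2,3): OLD=7572271541/134217728 → NEW=0, ERR=7572271541/134217728
(2,4): OLD=155166443141/1073741824 → NEW=255, ERR=-118637721979/1073741824
(2,5): OLD=2235182897559/34359738368 → NEW=0, ERR=2235182897559/34359738368
(2,6): OLD=85924810426769/549755813888 → NEW=255, ERR=-54262922114671/549755813888
(3,0): OLD=1838890941/16777216 → NEW=0, ERR=1838890941/16777216
(3,1): OLD=23466662265/134217728 → NEW=255, ERR=-10758858375/134217728
(3,2): OLD=91603366587/1073741824 → NEW=0, ERR=91603366587/1073741824
(3,3): OLD=696844715149/4294967296 → NEW=255, ERR=-398371945331/4294967296
(3,4): OLD=42669732254653/549755813888 → NEW=0, ERR=42669732254653/549755813888
(3,5): OLD=742712250349575/4398046511104 → NEW=255, ERR=-378789609981945/4398046511104
(3,6): OLD=4611995999523417/70368744177664 → NEW=0, ERR=4611995999523417/70368744177664
(4,0): OLD=365549093363/2147483648 → NEW=255, ERR=-182059236877/2147483648
(4,1): OLD=3872555143767/34359738368 → NEW=0, ERR=3872555143767/34359738368
(4,2): OLD=119609183705977/549755813888 → NEW=255, ERR=-20578548835463/549755813888
(4,3): OLD=591638558574851/4398046511104 → NEW=255, ERR=-529863301756669/4398046511104
(4,4): OLD=3574746795464793/35184372088832 → NEW=0, ERR=3574746795464793/35184372088832
(4,5): OLD=225940384600992921/1125899906842624 → NEW=255, ERR=-61164091643876199/1125899906842624
(4,6): OLD=2852245449382853375/18014398509481984 → NEW=255, ERR=-1741426170535052545/18014398509481984
(5,0): OLD=94909461353205/549755813888 → NEW=255, ERR=-45278271188235/549755813888
(5,1): OLD=755895455572647/4398046511104 → NEW=255, ERR=-365606404758873/4398046511104
(5,2): OLD=4059857787101697/35184372088832 → NEW=0, ERR=4059857787101697/35184372088832
(5,3): OLD=62359038378630885/281474976710656 → NEW=255, ERR=-9417080682586395/281474976710656
(5,4): OLD=3375850867763224951/18014398509481984 → NEW=255, ERR=-1217820752154680969/18014398509481984
(5,5): OLD=18111254231497457287/144115188075855872 → NEW=0, ERR=18111254231497457287/144115188075855872
(5,6): OLD=478179528782411020809/2305843009213693952 → NEW=255, ERR=-109810438567080936951/2305843009213693952
(6,0): OLD=11517642494615101/70368744177664 → NEW=255, ERR=-6426387270689219/70368744177664
(6,1): OLD=172887985824034401/1125899906842624 → NEW=255, ERR=-114216490420834719/1125899906842624
(6,2): OLD=3372442096643890947/18014398509481984 → NEW=255, ERR=-1221229523274014973/18014398509481984
(6,3): OLD=24272206472826293981/144115188075855872 → NEW=255, ERR=-12477166486516953379/144115188075855872
(6,4): OLD=52881315866178573575/288230376151711744 → NEW=255, ERR=-20617430052507921145/288230376151711744
(6,5): OLD=7593537882707741805907/36893488147419103232 → NEW=255, ERR=-1814301594884129518253/36893488147419103232
(6,6): OLD=108884542440112271296277/590295810358705651712 → NEW=255, ERR=-41640889201357669890283/590295810358705651712
Row 0: .......
Row 1: .#.#.#.
Row 2: #.#.#.#
Row 3: .#.#.#.
Row 4: #.##.##
Row 5: ##.##.#
Row 6: #######

Answer: .......
.#.#.#.
#.#.#.#
.#.#.#.
#.##.##
##.##.#
#######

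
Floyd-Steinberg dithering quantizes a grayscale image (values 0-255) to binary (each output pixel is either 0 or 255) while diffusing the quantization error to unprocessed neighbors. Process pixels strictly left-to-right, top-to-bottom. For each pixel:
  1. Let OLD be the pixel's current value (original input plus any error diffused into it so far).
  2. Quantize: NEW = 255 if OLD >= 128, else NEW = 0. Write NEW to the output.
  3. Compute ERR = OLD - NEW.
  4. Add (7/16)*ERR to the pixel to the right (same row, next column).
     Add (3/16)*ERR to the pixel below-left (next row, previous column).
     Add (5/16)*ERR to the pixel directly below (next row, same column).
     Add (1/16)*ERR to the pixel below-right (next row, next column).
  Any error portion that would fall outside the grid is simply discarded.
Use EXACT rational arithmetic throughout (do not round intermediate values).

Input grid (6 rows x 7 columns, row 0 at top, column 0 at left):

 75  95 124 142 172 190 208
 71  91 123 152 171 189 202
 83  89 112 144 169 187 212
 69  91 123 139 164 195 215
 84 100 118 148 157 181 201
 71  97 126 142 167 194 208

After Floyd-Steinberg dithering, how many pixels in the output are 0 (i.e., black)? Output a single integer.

Answer: 18

Derivation:
(0,0): OLD=75 → NEW=0, ERR=75
(0,1): OLD=2045/16 → NEW=0, ERR=2045/16
(0,2): OLD=46059/256 → NEW=255, ERR=-19221/256
(0,3): OLD=447085/4096 → NEW=0, ERR=447085/4096
(0,4): OLD=14401787/65536 → NEW=255, ERR=-2309893/65536
(0,5): OLD=183060189/1048576 → NEW=255, ERR=-84326691/1048576
(0,6): OLD=2899374091/16777216 → NEW=255, ERR=-1378815989/16777216
(1,0): OLD=30311/256 → NEW=0, ERR=30311/256
(1,1): OLD=355025/2048 → NEW=255, ERR=-167215/2048
(1,2): OLD=6047013/65536 → NEW=0, ERR=6047013/65536
(1,3): OLD=56407297/262144 → NEW=255, ERR=-10439423/262144
(1,4): OLD=2253282339/16777216 → NEW=255, ERR=-2024907741/16777216
(1,5): OLD=12543015571/134217728 → NEW=0, ERR=12543015571/134217728
(1,6): OLD=455646349885/2147483648 → NEW=255, ERR=-91961980355/2147483648
(2,0): OLD=3430539/32768 → NEW=0, ERR=3430539/32768
(2,1): OLD=140497065/1048576 → NEW=255, ERR=-126889815/1048576
(2,2): OLD=1263693371/16777216 → NEW=0, ERR=1263693371/16777216
(2,3): OLD=19816628003/134217728 → NEW=255, ERR=-14408892637/134217728
(2,4): OLD=106675120275/1073741824 → NEW=0, ERR=106675120275/1073741824
(2,5): OLD=8387089872433/34359738368 → NEW=255, ERR=-374643411407/34359738368
(2,6): OLD=109779782222183/549755813888 → NEW=255, ERR=-30407950319257/549755813888
(3,0): OLD=1325844699/16777216 → NEW=0, ERR=1325844699/16777216
(3,1): OLD=14552435135/134217728 → NEW=0, ERR=14552435135/134217728
(3,2): OLD=178543347629/1073741824 → NEW=255, ERR=-95260817491/1073741824
(3,3): OLD=386430531307/4294967296 → NEW=0, ERR=386430531307/4294967296
(3,4): OLD=124055475725531/549755813888 → NEW=255, ERR=-16132256815909/549755813888
(3,5): OLD=767867339664833/4398046511104 → NEW=255, ERR=-353634520666687/4398046511104
(3,6): OLD=11389565984100575/70368744177664 → NEW=255, ERR=-6554463781203745/70368744177664
(4,0): OLD=277079719797/2147483648 → NEW=255, ERR=-270528610443/2147483648
(4,1): OLD=2304611591025/34359738368 → NEW=0, ERR=2304611591025/34359738368
(4,2): OLD=78761492523327/549755813888 → NEW=255, ERR=-61426240018113/549755813888
(4,3): OLD=510991659096677/4398046511104 → NEW=0, ERR=510991659096677/4398046511104
(4,4): OLD=6657172739495967/35184372088832 → NEW=255, ERR=-2314842143156193/35184372088832
(4,5): OLD=121361011264945695/1125899906842624 → NEW=0, ERR=121361011264945695/1125899906842624
(4,6): OLD=3855533639473527177/18014398509481984 → NEW=255, ERR=-738137980444378743/18014398509481984
(5,0): OLD=24304208723683/549755813888 → NEW=0, ERR=24304208723683/549755813888
(5,1): OLD=477092683587105/4398046511104 → NEW=0, ERR=477092683587105/4398046511104
(5,2): OLD=5788513105856055/35184372088832 → NEW=255, ERR=-3183501776796105/35184372088832
(5,3): OLD=33609120760746419/281474976710656 → NEW=0, ERR=33609120760746419/281474976710656
(5,4): OLD=4073982088002986577/18014398509481984 → NEW=255, ERR=-519689531914919343/18014398509481984
(5,5): OLD=29294067016297095745/144115188075855872 → NEW=255, ERR=-7455305943046151615/144115188075855872
(5,6): OLD=413436894539263179951/2305843009213693952 → NEW=255, ERR=-174553072810228777809/2305843009213693952
Output grid:
  Row 0: ..#.###  (3 black, running=3)
  Row 1: .#.##.#  (3 black, running=6)
  Row 2: .#.#.##  (3 black, running=9)
  Row 3: ..#.###  (3 black, running=12)
  Row 4: #.#.#.#  (3 black, running=15)
  Row 5: ..#.###  (3 black, running=18)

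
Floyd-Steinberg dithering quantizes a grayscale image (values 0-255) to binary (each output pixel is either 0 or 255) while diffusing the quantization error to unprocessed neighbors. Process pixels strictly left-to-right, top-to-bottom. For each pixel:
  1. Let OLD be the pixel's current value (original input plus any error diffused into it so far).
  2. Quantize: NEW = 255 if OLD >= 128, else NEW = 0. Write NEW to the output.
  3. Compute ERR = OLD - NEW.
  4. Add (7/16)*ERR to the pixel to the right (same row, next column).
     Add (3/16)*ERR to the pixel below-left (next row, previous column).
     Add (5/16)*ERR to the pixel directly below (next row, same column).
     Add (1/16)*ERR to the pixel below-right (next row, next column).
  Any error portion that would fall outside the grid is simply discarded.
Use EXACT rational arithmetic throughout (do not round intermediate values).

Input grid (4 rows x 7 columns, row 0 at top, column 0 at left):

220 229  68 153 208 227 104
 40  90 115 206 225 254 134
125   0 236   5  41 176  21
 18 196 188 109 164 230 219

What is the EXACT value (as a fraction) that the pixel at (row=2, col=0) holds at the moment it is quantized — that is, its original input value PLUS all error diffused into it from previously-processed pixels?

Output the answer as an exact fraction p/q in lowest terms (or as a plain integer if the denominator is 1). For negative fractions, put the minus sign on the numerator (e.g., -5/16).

(0,0): OLD=220 → NEW=255, ERR=-35
(0,1): OLD=3419/16 → NEW=255, ERR=-661/16
(0,2): OLD=12781/256 → NEW=0, ERR=12781/256
(0,3): OLD=716155/4096 → NEW=255, ERR=-328325/4096
(0,4): OLD=11333213/65536 → NEW=255, ERR=-5378467/65536
(0,5): OLD=200377483/1048576 → NEW=255, ERR=-67009397/1048576
(0,6): OLD=1275764685/16777216 → NEW=0, ERR=1275764685/16777216
(1,0): OLD=5457/256 → NEW=0, ERR=5457/256
(1,1): OLD=191671/2048 → NEW=0, ERR=191671/2048
(1,2): OLD=10088323/65536 → NEW=255, ERR=-6623357/65536
(1,3): OLD=32628423/262144 → NEW=0, ERR=32628423/262144
(1,4): OLD=3973112693/16777216 → NEW=255, ERR=-305077387/16777216
(1,5): OLD=31568359429/134217728 → NEW=255, ERR=-2657161211/134217728
(1,6): OLD=311616064939/2147483648 → NEW=255, ERR=-235992265301/2147483648
(2,0): OLD=4889293/32768 → NEW=255, ERR=-3466547/32768
Target (2,0): original=125, with diffused error = 4889293/32768

Answer: 4889293/32768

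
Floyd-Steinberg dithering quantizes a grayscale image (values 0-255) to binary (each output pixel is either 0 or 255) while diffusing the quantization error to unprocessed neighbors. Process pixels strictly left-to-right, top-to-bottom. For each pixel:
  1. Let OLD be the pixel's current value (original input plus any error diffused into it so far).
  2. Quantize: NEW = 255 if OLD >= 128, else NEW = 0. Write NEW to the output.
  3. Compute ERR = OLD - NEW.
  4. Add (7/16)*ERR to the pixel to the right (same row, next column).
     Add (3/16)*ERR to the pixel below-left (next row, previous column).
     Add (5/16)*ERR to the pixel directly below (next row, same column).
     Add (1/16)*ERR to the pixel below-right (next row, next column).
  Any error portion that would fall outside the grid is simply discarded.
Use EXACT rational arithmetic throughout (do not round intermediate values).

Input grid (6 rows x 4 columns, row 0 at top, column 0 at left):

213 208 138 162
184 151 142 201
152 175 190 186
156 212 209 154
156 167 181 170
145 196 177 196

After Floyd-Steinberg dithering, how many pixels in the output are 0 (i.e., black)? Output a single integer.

Answer: 6

Derivation:
(0,0): OLD=213 → NEW=255, ERR=-42
(0,1): OLD=1517/8 → NEW=255, ERR=-523/8
(0,2): OLD=14003/128 → NEW=0, ERR=14003/128
(0,3): OLD=429797/2048 → NEW=255, ERR=-92443/2048
(1,0): OLD=20303/128 → NEW=255, ERR=-12337/128
(1,1): OLD=108841/1024 → NEW=0, ERR=108841/1024
(1,2): OLD=6885853/32768 → NEW=255, ERR=-1469987/32768
(1,3): OLD=91281307/524288 → NEW=255, ERR=-42412133/524288
(2,0): OLD=2323411/16384 → NEW=255, ERR=-1854509/16384
(2,1): OLD=75633601/524288 → NEW=255, ERR=-58059839/524288
(2,2): OLD=124788485/1048576 → NEW=0, ERR=124788485/1048576
(2,3): OLD=3522920657/16777216 → NEW=255, ERR=-755269423/16777216
(3,0): OLD=837721891/8388608 → NEW=0, ERR=837721891/8388608
(3,1): OLD=31718839485/134217728 → NEW=255, ERR=-2506681155/134217728
(3,2): OLD=478152159811/2147483648 → NEW=255, ERR=-69456170429/2147483648
(3,3): OLD=4577400902229/34359738368 → NEW=255, ERR=-4184332381611/34359738368
(4,0): OLD=394505156903/2147483648 → NEW=255, ERR=-153103173337/2147483648
(4,1): OLD=2235953947253/17179869184 → NEW=255, ERR=-2144912694667/17179869184
(4,2): OLD=50725823433557/549755813888 → NEW=0, ERR=50725823433557/549755813888
(4,3): OLD=1497889207651555/8796093022208 → NEW=255, ERR=-745114513011485/8796093022208
(5,0): OLD=27298431489399/274877906944 → NEW=0, ERR=27298431489399/274877906944
(5,1): OLD=1876009299984033/8796093022208 → NEW=255, ERR=-366994420679007/8796093022208
(5,2): OLD=720815672816269/4398046511104 → NEW=255, ERR=-400686187515251/4398046511104
(5,3): OLD=19060981702310261/140737488355328 → NEW=255, ERR=-16827077828298379/140737488355328
Output grid:
  Row 0: ##.#  (1 black, running=1)
  Row 1: #.##  (1 black, running=2)
  Row 2: ##.#  (1 black, running=3)
  Row 3: .###  (1 black, running=4)
  Row 4: ##.#  (1 black, running=5)
  Row 5: .###  (1 black, running=6)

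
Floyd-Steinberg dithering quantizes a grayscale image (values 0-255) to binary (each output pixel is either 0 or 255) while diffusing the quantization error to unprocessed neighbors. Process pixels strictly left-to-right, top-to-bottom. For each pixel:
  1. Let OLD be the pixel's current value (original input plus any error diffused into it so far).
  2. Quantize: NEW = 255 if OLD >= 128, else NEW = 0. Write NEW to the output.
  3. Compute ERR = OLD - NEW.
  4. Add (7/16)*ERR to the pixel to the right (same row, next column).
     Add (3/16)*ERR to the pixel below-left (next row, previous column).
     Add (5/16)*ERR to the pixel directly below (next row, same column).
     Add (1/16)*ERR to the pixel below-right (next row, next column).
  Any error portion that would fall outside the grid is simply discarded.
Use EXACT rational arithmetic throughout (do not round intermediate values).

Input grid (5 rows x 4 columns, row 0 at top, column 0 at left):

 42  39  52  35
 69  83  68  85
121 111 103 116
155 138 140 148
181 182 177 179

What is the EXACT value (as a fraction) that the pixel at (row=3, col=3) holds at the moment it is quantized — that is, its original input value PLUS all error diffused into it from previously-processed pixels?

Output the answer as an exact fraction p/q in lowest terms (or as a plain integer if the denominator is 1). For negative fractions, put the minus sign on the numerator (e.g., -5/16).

(0,0): OLD=42 → NEW=0, ERR=42
(0,1): OLD=459/8 → NEW=0, ERR=459/8
(0,2): OLD=9869/128 → NEW=0, ERR=9869/128
(0,3): OLD=140763/2048 → NEW=0, ERR=140763/2048
(1,0): OLD=11889/128 → NEW=0, ERR=11889/128
(1,1): OLD=162455/1024 → NEW=255, ERR=-98665/1024
(1,2): OLD=2176227/32768 → NEW=0, ERR=2176227/32768
(1,3): OLD=73585573/524288 → NEW=255, ERR=-60107867/524288
(2,0): OLD=2162029/16384 → NEW=255, ERR=-2015891/16384
(2,1): OLD=23759359/524288 → NEW=0, ERR=23759359/524288
(2,2): OLD=121700027/1048576 → NEW=0, ERR=121700027/1048576
(2,3): OLD=2266617839/16777216 → NEW=255, ERR=-2011572241/16777216
(3,0): OLD=1048969757/8388608 → NEW=0, ERR=1048969757/8388608
(3,1): OLD=29654247939/134217728 → NEW=255, ERR=-4571272701/134217728
(3,2): OLD=304341481213/2147483648 → NEW=255, ERR=-243266849027/2147483648
(3,3): OLD=2344208756331/34359738368 → NEW=0, ERR=2344208756331/34359738368
Target (3,3): original=148, with diffused error = 2344208756331/34359738368

Answer: 2344208756331/34359738368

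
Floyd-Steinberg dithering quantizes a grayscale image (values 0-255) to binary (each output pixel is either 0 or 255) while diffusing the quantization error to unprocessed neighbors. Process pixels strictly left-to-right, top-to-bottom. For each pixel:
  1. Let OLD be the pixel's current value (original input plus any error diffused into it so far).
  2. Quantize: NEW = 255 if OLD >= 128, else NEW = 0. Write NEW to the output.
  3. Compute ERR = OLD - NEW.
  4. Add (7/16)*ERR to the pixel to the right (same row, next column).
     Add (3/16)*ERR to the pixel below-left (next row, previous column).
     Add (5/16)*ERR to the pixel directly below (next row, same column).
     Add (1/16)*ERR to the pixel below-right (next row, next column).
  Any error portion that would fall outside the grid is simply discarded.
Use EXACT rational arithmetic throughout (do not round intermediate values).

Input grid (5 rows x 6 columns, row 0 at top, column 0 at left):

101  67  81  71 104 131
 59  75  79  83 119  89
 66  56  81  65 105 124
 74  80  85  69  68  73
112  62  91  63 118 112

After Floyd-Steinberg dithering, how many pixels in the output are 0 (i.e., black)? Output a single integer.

Answer: 20

Derivation:
(0,0): OLD=101 → NEW=0, ERR=101
(0,1): OLD=1779/16 → NEW=0, ERR=1779/16
(0,2): OLD=33189/256 → NEW=255, ERR=-32091/256
(0,3): OLD=66179/4096 → NEW=0, ERR=66179/4096
(0,4): OLD=7278997/65536 → NEW=0, ERR=7278997/65536
(0,5): OLD=188316435/1048576 → NEW=255, ERR=-79070445/1048576
(1,0): OLD=28521/256 → NEW=0, ERR=28521/256
(1,1): OLD=289375/2048 → NEW=255, ERR=-232865/2048
(1,2): OLD=3915/65536 → NEW=0, ERR=3915/65536
(1,3): OLD=26493807/262144 → NEW=0, ERR=26493807/262144
(1,4): OLD=3100365549/16777216 → NEW=255, ERR=-1177824531/16777216
(1,5): OLD=11183771499/268435456 → NEW=0, ERR=11183771499/268435456
(2,0): OLD=2604933/32768 → NEW=0, ERR=2604933/32768
(2,1): OLD=65244039/1048576 → NEW=0, ERR=65244039/1048576
(2,2): OLD=2014674773/16777216 → NEW=0, ERR=2014674773/16777216
(2,3): OLD=18248287469/134217728 → NEW=255, ERR=-15977233171/134217728
(2,4): OLD=193745312071/4294967296 → NEW=0, ERR=193745312071/4294967296
(2,5): OLD=10470610939745/68719476736 → NEW=255, ERR=-7052855627935/68719476736
(3,0): OLD=1854035381/16777216 → NEW=0, ERR=1854035381/16777216
(3,1): OLD=23525178641/134217728 → NEW=255, ERR=-10700341999/134217728
(3,2): OLD=74320122243/1073741824 → NEW=0, ERR=74320122243/1073741824
(3,3): OLD=5363242688329/68719476736 → NEW=0, ERR=5363242688329/68719476736
(3,4): OLD=49235102102697/549755813888 → NEW=0, ERR=49235102102697/549755813888
(3,5): OLD=729445680167751/8796093022208 → NEW=0, ERR=729445680167751/8796093022208
(4,0): OLD=282578557819/2147483648 → NEW=255, ERR=-265029772421/2147483648
(4,1): OLD=102305274175/34359738368 → NEW=0, ERR=102305274175/34359738368
(4,2): OLD=135881424045325/1099511627776 → NEW=0, ERR=135881424045325/1099511627776
(4,3): OLD=2860051521974817/17592186044416 → NEW=255, ERR=-1625955919351263/17592186044416
(4,4): OLD=35459636362048817/281474976710656 → NEW=0, ERR=35459636362048817/281474976710656
(4,5): OLD=894540293903258295/4503599627370496 → NEW=255, ERR=-253877611076218185/4503599627370496
Output grid:
  Row 0: ..#..#  (4 black, running=4)
  Row 1: .#..#.  (4 black, running=8)
  Row 2: ...#.#  (4 black, running=12)
  Row 3: .#....  (5 black, running=17)
  Row 4: #..#.#  (3 black, running=20)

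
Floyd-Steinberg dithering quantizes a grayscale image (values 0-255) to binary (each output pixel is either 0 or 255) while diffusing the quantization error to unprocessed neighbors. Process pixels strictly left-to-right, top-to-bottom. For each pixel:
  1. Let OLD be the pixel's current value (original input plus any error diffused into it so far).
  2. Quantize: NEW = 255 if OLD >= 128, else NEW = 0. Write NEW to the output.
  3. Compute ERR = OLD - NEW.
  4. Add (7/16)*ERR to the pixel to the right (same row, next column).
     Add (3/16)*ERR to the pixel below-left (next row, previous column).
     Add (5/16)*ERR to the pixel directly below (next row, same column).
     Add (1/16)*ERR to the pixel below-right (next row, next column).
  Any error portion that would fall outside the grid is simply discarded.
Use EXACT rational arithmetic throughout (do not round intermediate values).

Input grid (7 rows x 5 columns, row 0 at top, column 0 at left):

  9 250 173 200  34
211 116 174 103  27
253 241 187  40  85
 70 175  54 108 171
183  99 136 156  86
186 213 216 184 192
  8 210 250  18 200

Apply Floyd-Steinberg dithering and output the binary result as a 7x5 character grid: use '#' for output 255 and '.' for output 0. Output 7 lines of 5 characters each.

Answer: .###.
#.#..
###..
.#..#
#.##.
###.#
.##.#

Derivation:
(0,0): OLD=9 → NEW=0, ERR=9
(0,1): OLD=4063/16 → NEW=255, ERR=-17/16
(0,2): OLD=44169/256 → NEW=255, ERR=-21111/256
(0,3): OLD=671423/4096 → NEW=255, ERR=-373057/4096
(0,4): OLD=-383175/65536 → NEW=0, ERR=-383175/65536
(1,0): OLD=54685/256 → NEW=255, ERR=-10595/256
(1,1): OLD=169291/2048 → NEW=0, ERR=169291/2048
(1,2): OLD=10960935/65536 → NEW=255, ERR=-5750745/65536
(1,3): OLD=7837403/262144 → NEW=0, ERR=7837403/262144
(1,4): OLD=136568881/4194304 → NEW=0, ERR=136568881/4194304
(2,0): OLD=8374377/32768 → NEW=255, ERR=18537/32768
(2,1): OLD=260088339/1048576 → NEW=255, ERR=-7298541/1048576
(2,2): OLD=2806915833/16777216 → NEW=255, ERR=-1471274247/16777216
(2,3): OLD=3113103323/268435456 → NEW=0, ERR=3113103323/268435456
(2,4): OLD=438591486013/4294967296 → NEW=0, ERR=438591486013/4294967296
(3,0): OLD=1155475417/16777216 → NEW=0, ERR=1155475417/16777216
(3,1): OLD=25038158821/134217728 → NEW=255, ERR=-9187361819/134217728
(3,2): OLD=-6925887769/4294967296 → NEW=0, ERR=-6925887769/4294967296
(3,3): OLD=1070174848719/8589934592 → NEW=0, ERR=1070174848719/8589934592
(3,4): OLD=35478819151211/137438953472 → NEW=255, ERR=431886015851/137438953472
(4,0): OLD=411646438807/2147483648 → NEW=255, ERR=-135961891433/2147483648
(4,1): OLD=3704807869207/68719476736 → NEW=0, ERR=3704807869207/68719476736
(4,2): OLD=195893432558393/1099511627776 → NEW=255, ERR=-84482032524487/1099511627776
(4,3): OLD=2846510935549207/17592186044416 → NEW=255, ERR=-1639496505776873/17592186044416
(4,4): OLD=15198497596999457/281474976710656 → NEW=0, ERR=15198497596999457/281474976710656
(5,0): OLD=193869683744677/1099511627776 → NEW=255, ERR=-86505781338203/1099511627776
(5,1): OLD=1557460600821295/8796093022208 → NEW=255, ERR=-685543119841745/8796093022208
(5,2): OLD=40472369986944679/281474976710656 → NEW=255, ERR=-31303749074272601/281474976710656
(5,3): OLD=125586114979710729/1125899906842624 → NEW=0, ERR=125586114979710729/1125899906842624
(5,4): OLD=4536909494248785299/18014398509481984 → NEW=255, ERR=-56762125669120621/18014398509481984
(6,0): OLD=-4390960706210731/140737488355328 → NEW=0, ERR=-4390960706210731/140737488355328
(6,1): OLD=658538845440776955/4503599627370496 → NEW=255, ERR=-489879059538699525/4503599627370496
(6,2): OLD=13236980469166834553/72057594037927936 → NEW=255, ERR=-5137706010504789127/72057594037927936
(6,3): OLD=16281296531853921651/1152921504606846976 → NEW=0, ERR=16281296531853921651/1152921504606846976
(6,4): OLD=3913754191989992962533/18446744073709551616 → NEW=255, ERR=-790165546805942699547/18446744073709551616
Row 0: .###.
Row 1: #.#..
Row 2: ###..
Row 3: .#..#
Row 4: #.##.
Row 5: ###.#
Row 6: .##.#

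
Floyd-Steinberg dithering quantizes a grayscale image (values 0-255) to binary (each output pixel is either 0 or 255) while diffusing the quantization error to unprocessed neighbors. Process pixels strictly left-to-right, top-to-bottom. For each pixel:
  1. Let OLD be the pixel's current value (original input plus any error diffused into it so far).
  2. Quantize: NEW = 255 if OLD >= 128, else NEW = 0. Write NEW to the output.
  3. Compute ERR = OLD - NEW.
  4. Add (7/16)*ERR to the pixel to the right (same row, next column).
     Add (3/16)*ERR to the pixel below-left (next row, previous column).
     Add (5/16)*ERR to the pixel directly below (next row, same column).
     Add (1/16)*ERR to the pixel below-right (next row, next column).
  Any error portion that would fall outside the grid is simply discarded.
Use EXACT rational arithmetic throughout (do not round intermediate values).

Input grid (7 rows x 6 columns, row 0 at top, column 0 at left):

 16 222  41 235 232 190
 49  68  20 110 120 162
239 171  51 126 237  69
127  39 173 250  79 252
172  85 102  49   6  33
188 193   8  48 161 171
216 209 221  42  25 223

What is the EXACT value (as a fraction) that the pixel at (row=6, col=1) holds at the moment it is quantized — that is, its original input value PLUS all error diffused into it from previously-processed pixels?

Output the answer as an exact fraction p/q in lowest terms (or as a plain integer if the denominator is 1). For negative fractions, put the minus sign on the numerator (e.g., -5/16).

Answer: 20402716074409467/140737488355328

Derivation:
(0,0): OLD=16 → NEW=0, ERR=16
(0,1): OLD=229 → NEW=255, ERR=-26
(0,2): OLD=237/8 → NEW=0, ERR=237/8
(0,3): OLD=31739/128 → NEW=255, ERR=-901/128
(0,4): OLD=468829/2048 → NEW=255, ERR=-53411/2048
(0,5): OLD=5852043/32768 → NEW=255, ERR=-2503797/32768
(1,0): OLD=393/8 → NEW=0, ERR=393/8
(1,1): OLD=5627/64 → NEW=0, ERR=5627/64
(1,2): OLD=132667/2048 → NEW=0, ERR=132667/2048
(1,3): OLD=1090377/8192 → NEW=255, ERR=-998583/8192
(1,4): OLD=22939309/524288 → NEW=0, ERR=22939309/524288
(1,5): OLD=1305552683/8388608 → NEW=255, ERR=-833542357/8388608
(2,0): OLD=277337/1024 → NEW=255, ERR=16217/1024
(2,1): OLD=7229295/32768 → NEW=255, ERR=-1126545/32768
(2,2): OLD=20364261/524288 → NEW=0, ERR=20364261/524288
(2,3): OLD=491374277/4194304 → NEW=0, ERR=491374277/4194304
(2,4): OLD=37000810071/134217728 → NEW=255, ERR=2775289431/134217728
(2,5): OLD=106792472273/2147483648 → NEW=0, ERR=106792472273/2147483648
(3,0): OLD=65799661/524288 → NEW=0, ERR=65799661/524288
(3,1): OLD=383512813/4194304 → NEW=0, ERR=383512813/4194304
(3,2): OLD=8219459337/33554432 → NEW=255, ERR=-336920823/33554432
(3,3): OLD=619596132385/2147483648 → NEW=255, ERR=71987802145/2147483648
(3,4): OLD=2006159073605/17179869184 → NEW=0, ERR=2006159073605/17179869184
(3,5): OLD=87939282003211/274877906944 → NEW=255, ERR=17845415732491/274877906944
(4,0): OLD=15325249487/67108864 → NEW=255, ERR=-1787510833/67108864
(4,1): OLD=115837335919/1073741824 → NEW=0, ERR=115837335919/1073741824
(4,2): OLD=5430923319733/34359738368 → NEW=255, ERR=-3330809964107/34359738368
(4,3): OLD=21073336822241/549755813888 → NEW=0, ERR=21073336822241/549755813888
(4,4): OLD=646776739409801/8796093022208 → NEW=0, ERR=646776739409801/8796093022208
(4,5): OLD=13054194254478751/140737488355328 → NEW=0, ERR=13054194254478751/140737488355328
(5,0): OLD=3434326547709/17179869184 → NEW=255, ERR=-946540094211/17179869184
(5,1): OLD=100477649069653/549755813888 → NEW=255, ERR=-39710083471787/549755813888
(5,2): OLD=-175768955398077/4398046511104 → NEW=0, ERR=-175768955398077/4398046511104
(5,3): OLD=7068143878679957/140737488355328 → NEW=0, ERR=7068143878679957/140737488355328
(5,4): OLD=7942441770262479/35184372088832 → NEW=255, ERR=-1029573112389681/35184372088832
(5,5): OLD=431849120096216911/2251799813685248 → NEW=255, ERR=-142359832393521329/2251799813685248
(6,0): OLD=1629379427307807/8796093022208 → NEW=255, ERR=-613624293355233/8796093022208
(6,1): OLD=20402716074409467/140737488355328 → NEW=255, ERR=-15485343456199173/140737488355328
Target (6,1): original=209, with diffused error = 20402716074409467/140737488355328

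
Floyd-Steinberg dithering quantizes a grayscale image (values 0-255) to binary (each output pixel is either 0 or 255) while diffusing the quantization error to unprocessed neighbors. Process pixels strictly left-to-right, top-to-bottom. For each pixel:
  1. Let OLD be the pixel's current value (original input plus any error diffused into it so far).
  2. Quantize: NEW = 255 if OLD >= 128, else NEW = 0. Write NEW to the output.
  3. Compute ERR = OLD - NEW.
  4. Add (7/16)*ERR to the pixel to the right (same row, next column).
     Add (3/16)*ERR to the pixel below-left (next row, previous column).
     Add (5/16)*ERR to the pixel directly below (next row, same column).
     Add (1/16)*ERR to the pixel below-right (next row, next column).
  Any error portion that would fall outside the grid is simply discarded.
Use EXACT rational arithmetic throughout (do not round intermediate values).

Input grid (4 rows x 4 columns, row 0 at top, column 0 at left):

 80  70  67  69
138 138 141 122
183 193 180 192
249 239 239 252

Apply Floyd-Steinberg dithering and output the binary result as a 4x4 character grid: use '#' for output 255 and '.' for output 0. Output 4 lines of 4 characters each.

(0,0): OLD=80 → NEW=0, ERR=80
(0,1): OLD=105 → NEW=0, ERR=105
(0,2): OLD=1807/16 → NEW=0, ERR=1807/16
(0,3): OLD=30313/256 → NEW=0, ERR=30313/256
(1,0): OLD=2923/16 → NEW=255, ERR=-1157/16
(1,1): OLD=21165/128 → NEW=255, ERR=-11475/128
(1,2): OLD=679265/4096 → NEW=255, ERR=-365215/4096
(1,3): OLD=8326519/65536 → NEW=0, ERR=8326519/65536
(2,0): OLD=294079/2048 → NEW=255, ERR=-228161/2048
(2,1): OLD=6226357/65536 → NEW=0, ERR=6226357/65536
(2,2): OLD=27776917/131072 → NEW=255, ERR=-5646443/131072
(2,3): OLD=434706393/2097152 → NEW=255, ERR=-100067367/2097152
(3,0): OLD=243268735/1048576 → NEW=255, ERR=-24118145/1048576
(3,1): OLD=4086703105/16777216 → NEW=255, ERR=-191486975/16777216
(3,2): OLD=58394272223/268435456 → NEW=255, ERR=-10056769057/268435456
(3,3): OLD=936327345049/4294967296 → NEW=255, ERR=-158889315431/4294967296
Row 0: ....
Row 1: ###.
Row 2: #.##
Row 3: ####

Answer: ....
###.
#.##
####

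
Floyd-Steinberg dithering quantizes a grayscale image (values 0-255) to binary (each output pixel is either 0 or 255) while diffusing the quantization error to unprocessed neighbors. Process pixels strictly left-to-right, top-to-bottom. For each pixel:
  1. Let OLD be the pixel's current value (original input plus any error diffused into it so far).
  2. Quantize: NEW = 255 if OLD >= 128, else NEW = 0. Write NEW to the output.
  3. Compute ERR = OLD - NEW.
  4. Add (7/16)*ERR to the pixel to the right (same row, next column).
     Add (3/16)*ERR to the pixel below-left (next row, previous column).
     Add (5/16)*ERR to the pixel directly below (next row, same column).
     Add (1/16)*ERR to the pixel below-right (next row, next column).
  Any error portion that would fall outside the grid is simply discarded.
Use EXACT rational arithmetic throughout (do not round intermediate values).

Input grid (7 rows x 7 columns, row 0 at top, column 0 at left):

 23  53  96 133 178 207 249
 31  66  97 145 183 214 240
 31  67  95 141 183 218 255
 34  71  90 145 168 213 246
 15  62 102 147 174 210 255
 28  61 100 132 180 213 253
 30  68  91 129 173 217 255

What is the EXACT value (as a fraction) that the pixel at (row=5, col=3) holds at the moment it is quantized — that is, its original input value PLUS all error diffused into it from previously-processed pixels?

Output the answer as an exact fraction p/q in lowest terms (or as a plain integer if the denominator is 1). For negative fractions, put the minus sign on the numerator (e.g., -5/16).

Answer: 15240827681767103/281474976710656

Derivation:
(0,0): OLD=23 → NEW=0, ERR=23
(0,1): OLD=1009/16 → NEW=0, ERR=1009/16
(0,2): OLD=31639/256 → NEW=0, ERR=31639/256
(0,3): OLD=766241/4096 → NEW=255, ERR=-278239/4096
(0,4): OLD=9717735/65536 → NEW=255, ERR=-6993945/65536
(0,5): OLD=168097617/1048576 → NEW=255, ERR=-99289263/1048576
(0,6): OLD=3482501943/16777216 → NEW=255, ERR=-795688137/16777216
(1,0): OLD=12803/256 → NEW=0, ERR=12803/256
(1,1): OLD=270741/2048 → NEW=255, ERR=-251499/2048
(1,2): OLD=4790713/65536 → NEW=0, ERR=4790713/65536
(1,3): OLD=37609285/262144 → NEW=255, ERR=-29237435/262144
(1,4): OLD=1322969775/16777216 → NEW=0, ERR=1322969775/16777216
(1,5): OLD=27292660319/134217728 → NEW=255, ERR=-6932860321/134217728
(1,6): OLD=422329502129/2147483648 → NEW=255, ERR=-125278828111/2147483648
(2,0): OLD=773431/32768 → NEW=0, ERR=773431/32768
(2,1): OLD=58492493/1048576 → NEW=0, ERR=58492493/1048576
(2,2): OLD=1906923303/16777216 → NEW=0, ERR=1906923303/16777216
(2,3): OLD=23518607535/134217728 → NEW=255, ERR=-10706913105/134217728
(2,4): OLD=167595879583/1073741824 → NEW=255, ERR=-106208285537/1073741824
(2,5): OLD=5242381787893/34359738368 → NEW=255, ERR=-3519351495947/34359738368
(2,6): OLD=103755153578755/549755813888 → NEW=255, ERR=-36432578962685/549755813888
(3,0): OLD=869651783/16777216 → NEW=0, ERR=869651783/16777216
(3,1): OLD=17971322939/134217728 → NEW=255, ERR=-16254197701/134217728
(3,2): OLD=65568688161/1073741824 → NEW=0, ERR=65568688161/1073741824
(3,3): OLD=581300889847/4294967296 → NEW=255, ERR=-513915770633/4294967296
(3,4): OLD=33287343649095/549755813888 → NEW=0, ERR=33287343649095/549755813888
(3,5): OLD=830677360257605/4398046511104 → NEW=255, ERR=-290824500073915/4398046511104
(3,6): OLD=13367159417199323/70368744177664 → NEW=255, ERR=-4576870348104997/70368744177664
(4,0): OLD=18235732937/2147483648 → NEW=0, ERR=18235732937/2147483648
(4,1): OLD=1462345650485/34359738368 → NEW=0, ERR=1462345650485/34359738368
(4,2): OLD=60307449569083/549755813888 → NEW=0, ERR=60307449569083/549755813888
(4,3): OLD=759852463664377/4398046511104 → NEW=255, ERR=-361649396667143/4398046511104
(4,4): OLD=4822693103428699/35184372088832 → NEW=255, ERR=-4149321779223461/35184372088832
(4,5): OLD=145612684464678555/1125899906842624 → NEW=255, ERR=-141491791780190565/1125899906842624
(4,6): OLD=3162628377589249965/18014398509481984 → NEW=255, ERR=-1431043242328655955/18014398509481984
(5,0): OLD=21239058375279/549755813888 → NEW=0, ERR=21239058375279/549755813888
(5,1): OLD=493906715679781/4398046511104 → NEW=0, ERR=493906715679781/4398046511104
(5,2): OLD=6004375731774419/35184372088832 → NEW=255, ERR=-2967639150877741/35184372088832
(5,3): OLD=15240827681767103/281474976710656 → NEW=0, ERR=15240827681767103/281474976710656
Target (5,3): original=132, with diffused error = 15240827681767103/281474976710656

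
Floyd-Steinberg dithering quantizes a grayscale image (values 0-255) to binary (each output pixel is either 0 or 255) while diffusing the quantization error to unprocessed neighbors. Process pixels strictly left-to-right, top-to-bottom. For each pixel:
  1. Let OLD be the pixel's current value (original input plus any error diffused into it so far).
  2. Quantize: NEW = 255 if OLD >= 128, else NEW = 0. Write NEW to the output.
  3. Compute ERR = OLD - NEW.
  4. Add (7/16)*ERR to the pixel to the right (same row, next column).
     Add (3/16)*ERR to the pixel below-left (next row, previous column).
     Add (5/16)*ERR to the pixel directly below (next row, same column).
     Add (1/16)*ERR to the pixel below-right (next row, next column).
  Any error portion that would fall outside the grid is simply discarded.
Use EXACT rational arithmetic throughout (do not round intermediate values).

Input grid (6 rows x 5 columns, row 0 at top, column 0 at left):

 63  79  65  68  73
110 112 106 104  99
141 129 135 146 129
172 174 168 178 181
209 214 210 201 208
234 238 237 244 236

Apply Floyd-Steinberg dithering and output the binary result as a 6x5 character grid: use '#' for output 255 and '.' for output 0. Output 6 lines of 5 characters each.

(0,0): OLD=63 → NEW=0, ERR=63
(0,1): OLD=1705/16 → NEW=0, ERR=1705/16
(0,2): OLD=28575/256 → NEW=0, ERR=28575/256
(0,3): OLD=478553/4096 → NEW=0, ERR=478553/4096
(0,4): OLD=8133999/65536 → NEW=0, ERR=8133999/65536
(1,0): OLD=38315/256 → NEW=255, ERR=-26965/256
(1,1): OLD=254125/2048 → NEW=0, ERR=254125/2048
(1,2): OLD=14662705/65536 → NEW=255, ERR=-2048975/65536
(1,3): OLD=41177629/262144 → NEW=255, ERR=-25669091/262144
(1,4): OLD=428859831/4194304 → NEW=0, ERR=428859831/4194304
(2,0): OLD=4304063/32768 → NEW=255, ERR=-4051777/32768
(2,1): OLD=106151461/1048576 → NEW=0, ERR=106151461/1048576
(2,2): OLD=2666149295/16777216 → NEW=255, ERR=-1612040785/16777216
(2,3): OLD=24314962333/268435456 → NEW=0, ERR=24314962333/268435456
(2,4): OLD=835205514251/4294967296 → NEW=255, ERR=-260011146229/4294967296
(3,0): OLD=2555851215/16777216 → NEW=255, ERR=-1722338865/16777216
(3,1): OLD=18116440995/134217728 → NEW=255, ERR=-16109079645/134217728
(3,2): OLD=467183788913/4294967296 → NEW=0, ERR=467183788913/4294967296
(3,3): OLD=2031854311049/8589934592 → NEW=255, ERR=-158579009911/8589934592
(3,4): OLD=21944364841421/137438953472 → NEW=255, ERR=-13102568293939/137438953472
(4,0): OLD=331603288897/2147483648 → NEW=255, ERR=-216005041343/2147483648
(4,1): OLD=10065077316801/68719476736 → NEW=255, ERR=-7458389250879/68719476736
(4,2): OLD=204009675173743/1099511627776 → NEW=255, ERR=-76365789909137/1099511627776
(4,3): OLD=2705115710127809/17592186044416 → NEW=255, ERR=-1780891731198271/17592186044416
(4,4): OLD=37370139517009863/281474976710656 → NEW=255, ERR=-34405979544207417/281474976710656
(5,0): OLD=200349746532067/1099511627776 → NEW=255, ERR=-80025718550813/1099511627776
(5,1): OLD=1345198578874985/8796093022208 → NEW=255, ERR=-897805141788055/8796093022208
(5,2): OLD=40779011460841905/281474976710656 → NEW=255, ERR=-30997107600375375/281474976710656
(5,3): OLD=154164909132637599/1125899906842624 → NEW=255, ERR=-132939567112231521/1125899906842624
(5,4): OLD=2518724416771289893/18014398509481984 → NEW=255, ERR=-2074947203146616027/18014398509481984
Row 0: .....
Row 1: #.##.
Row 2: #.#.#
Row 3: ##.##
Row 4: #####
Row 5: #####

Answer: .....
#.##.
#.#.#
##.##
#####
#####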